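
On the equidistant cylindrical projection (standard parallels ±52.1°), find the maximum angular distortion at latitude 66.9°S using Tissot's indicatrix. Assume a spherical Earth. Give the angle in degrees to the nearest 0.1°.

In the equirectangular projection with standard parallel φ₀ = 52.1° (x = Rλ cos φ₀, y = Rφ), meridians are true-scale (h = 1) and the parallel scale is k = cos φ₀ / cos φ.
At 66.9°: h = 1.000, k = 1.566; principal scales a = 1.566, b = 1.000.
sin(ω/2) = (a − b)/(a + b) = 0.5657/2.566 = 0.2205, so ω = 2 arcsin(0.2205) ≈ 25.5°.

25.5°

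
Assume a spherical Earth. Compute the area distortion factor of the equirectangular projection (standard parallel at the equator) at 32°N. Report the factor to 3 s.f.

1.18

In the plate carrée (x = Rλ, y = Rφ), meridians are true-scale (h = 1) and parallels are stretched by k = sec φ.
Areal scale = h·k = 1 × sec φ; at 32°, h = 1.000, k = 1.179, so h·k = 1.179.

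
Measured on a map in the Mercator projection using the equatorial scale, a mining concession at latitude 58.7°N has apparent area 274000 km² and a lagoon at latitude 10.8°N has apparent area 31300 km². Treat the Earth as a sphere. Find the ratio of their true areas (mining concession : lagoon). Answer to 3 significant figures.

2.45

Mercator's areal exaggeration is sec²φ; hence true area = (apparent area) · cos²φ.
True area of mining concession: 274000 × cos²(58.7°) = 274000 × 0.2699 = 73950 km².
True area of lagoon: 31300 × cos²(10.8°) = 31300 × 0.9649 = 30200 km².
Ratio = 73950 / 30200 ≈ 2.45.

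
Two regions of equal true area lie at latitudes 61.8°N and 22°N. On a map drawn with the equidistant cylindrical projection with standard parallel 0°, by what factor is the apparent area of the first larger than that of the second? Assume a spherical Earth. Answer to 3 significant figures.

In the plate carrée (x = Rλ, y = Rφ), meridians are true-scale (h = 1) and parallels are stretched by k = sec φ.
Areal scale at 61.8°: h·k = 1.000 × 2.116 = 2.116.
Areal scale at 22°: h·k = 1.000 × 1.079 = 1.079.
Ratio = 2.116/1.079 ≈ 1.96.

1.96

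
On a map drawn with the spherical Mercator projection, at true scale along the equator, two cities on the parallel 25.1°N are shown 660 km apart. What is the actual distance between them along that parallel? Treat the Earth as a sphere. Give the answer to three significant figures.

The Mercator projection is conformal; its linear scale factor is the same in every direction and equals sec φ = 1/cos φ.
Along the parallel at 25.1°, map distances are exaggerated by k = sec 25.1° = 1.104.
True distance = 660 / 1.104 = 660 × cos 25.1° ≈ 598 km.

598 km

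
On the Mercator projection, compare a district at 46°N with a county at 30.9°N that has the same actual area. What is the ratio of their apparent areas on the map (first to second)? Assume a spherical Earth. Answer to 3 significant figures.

1.53

On Mercator, area is exaggerated by sec²φ = 1/cos²φ.
At 46°: sec²(46°) = 1/0.6947² = 2.072.
At 30.9°: sec²(30.9°) = 1/0.8581² = 1.358.
Ratio = 2.072/1.358 = cos²(30.9°)/cos²(46°) ≈ 1.53.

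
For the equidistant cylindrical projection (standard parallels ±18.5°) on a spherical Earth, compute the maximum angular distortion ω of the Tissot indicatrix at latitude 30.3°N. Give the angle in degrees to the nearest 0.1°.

5.4°

The equidistant cylindrical projection with φ₀ = 18.5° has h = 1 (meridians true) and k = cos φ₀ / cos φ along parallels.
At 30.3°: h = 1.000, k = 1.098; principal scales a = 1.098, b = 1.000.
sin(ω/2) = (a − b)/(a + b) = 0.09837/2.098 = 0.04688, so ω = 2 arcsin(0.04688) ≈ 5.4°.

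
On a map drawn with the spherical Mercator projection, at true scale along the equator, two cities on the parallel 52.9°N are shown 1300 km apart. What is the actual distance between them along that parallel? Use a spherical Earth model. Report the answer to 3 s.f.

The Mercator projection is conformal; its linear scale factor is the same in every direction and equals sec φ = 1/cos φ.
Along the parallel at 52.9°, map distances are exaggerated by k = sec 52.9° = 1.658.
True distance = 1300 / 1.658 = 1300 × cos 52.9° ≈ 784 km.

784 km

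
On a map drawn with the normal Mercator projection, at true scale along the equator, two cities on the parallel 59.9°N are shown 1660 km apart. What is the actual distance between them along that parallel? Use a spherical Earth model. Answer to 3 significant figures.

The Mercator projection is conformal; its linear scale factor is the same in every direction and equals sec φ = 1/cos φ.
Along the parallel at 59.9°, map distances are exaggerated by k = sec 59.9° = 1.994.
True distance = 1660 / 1.994 = 1660 × cos 59.9° ≈ 833 km.

833 km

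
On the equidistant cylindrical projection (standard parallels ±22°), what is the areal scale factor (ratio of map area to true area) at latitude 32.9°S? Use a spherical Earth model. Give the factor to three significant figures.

In the equirectangular projection with standard parallel φ₀ = 22° (x = Rλ cos φ₀, y = Rφ), meridians are true-scale (h = 1) and the parallel scale is k = cos φ₀ / cos φ.
Areal scale = h·k = 1 × cos φ₀ / cos φ; at 32.9°, h = 1.000, k = 1.104, so h·k = 1.104.

1.10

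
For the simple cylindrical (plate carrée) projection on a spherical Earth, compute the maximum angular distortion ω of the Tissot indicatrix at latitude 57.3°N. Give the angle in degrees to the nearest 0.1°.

34.7°

In the plate carrée (x = Rλ, y = Rφ), meridians are true-scale (h = 1) and parallels are stretched by k = sec φ.
At 57.3°: h = 1.000, k = 1.851; principal scales a = 1.851, b = 1.000.
sin(ω/2) = (a − b)/(a + b) = 0.8510/2.851 = 0.2985, so ω = 2 arcsin(0.2985) ≈ 34.7°.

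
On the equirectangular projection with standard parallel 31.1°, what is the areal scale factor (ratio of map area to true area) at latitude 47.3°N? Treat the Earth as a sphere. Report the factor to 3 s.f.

1.26

The equidistant cylindrical projection with φ₀ = 31.1° has h = 1 (meridians true) and k = cos φ₀ / cos φ along parallels.
Areal scale = h·k = 1 × cos φ₀ / cos φ; at 47.3°, h = 1.000, k = 1.263, so h·k = 1.263.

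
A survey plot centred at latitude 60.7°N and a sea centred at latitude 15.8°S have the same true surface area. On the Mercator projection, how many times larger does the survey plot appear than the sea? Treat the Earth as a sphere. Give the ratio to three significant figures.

3.87

Mercator is conformal with k = sec φ, so areal scale = k² = sec²φ.
At 60.7°: sec²(60.7°) = 1/0.4894² = 4.175.
At 15.8°: sec²(15.8°) = 1/0.9622² = 1.080.
Ratio = 4.175/1.080 = cos²(15.8°)/cos²(60.7°) ≈ 3.87.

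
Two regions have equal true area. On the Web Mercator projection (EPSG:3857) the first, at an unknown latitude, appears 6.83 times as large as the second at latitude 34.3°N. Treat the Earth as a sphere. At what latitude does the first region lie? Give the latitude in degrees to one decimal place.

71.6°

Mercator areal scale is sec²φ, so apparent-area ratio = sec²φ₁ / sec²φ₂ = cos²φ₂ / cos²φ₁.
cos²φ₂ / cos²φ₁ = 6.83  ⇒  cos φ₁ = cos 34.3° / √6.83 = 0.8261/2.613 = 0.3161.
φ₁ = arccos(0.3161) ≈ 71.6°.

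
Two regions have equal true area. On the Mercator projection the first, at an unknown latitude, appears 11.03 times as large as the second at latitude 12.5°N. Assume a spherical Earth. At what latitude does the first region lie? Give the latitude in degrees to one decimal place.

72.9°

On Mercator, (apparent₁)/(apparent₂) = sec²φ₁ / sec²φ₂ when true areas are equal.
cos²φ₂ / cos²φ₁ = 11.03  ⇒  cos φ₁ = cos 12.5° / √11.03 = 0.9763/3.321 = 0.2940.
φ₁ = arccos(0.2940) ≈ 72.9°.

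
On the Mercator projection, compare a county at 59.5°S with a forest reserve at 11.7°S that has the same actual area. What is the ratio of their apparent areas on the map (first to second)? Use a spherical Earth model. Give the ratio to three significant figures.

3.72

On Mercator, area is exaggerated by sec²φ = 1/cos²φ.
At 59.5°: sec²(59.5°) = 1/0.5075² = 3.882.
At 11.7°: sec²(11.7°) = 1/0.9792² = 1.043.
Ratio = 3.882/1.043 = cos²(11.7°)/cos²(59.5°) ≈ 3.72.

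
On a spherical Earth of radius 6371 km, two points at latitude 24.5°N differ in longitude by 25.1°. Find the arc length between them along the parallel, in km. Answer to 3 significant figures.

Arc length along a parallel = R cos φ · Δλ (with Δλ in radians).
= 6371 × cos 24.5° × (25.1° × π/180) = 6371 × 0.9100 × 0.4381 ≈ 2540 km.

2540 km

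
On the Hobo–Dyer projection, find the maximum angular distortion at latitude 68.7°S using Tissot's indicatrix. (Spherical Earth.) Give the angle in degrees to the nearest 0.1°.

Hobo–Dyer is a cylindrical equal-area projection with standard parallels at ±37.5°. A cylindrical equal-area projection with standard parallel φ₀ has meridian scale h = cos φ / cos φ₀ and parallel scale k = cos φ₀ / cos φ (so areas are preserved, h·k = 1).
At 68.7°: h = 0.4579, k = 2.184; principal scales a = 2.184, b = 0.4579.
sin(ω/2) = (a − b)/(a + b) = 1.726/2.642 = 0.6534, so ω = 2 arcsin(0.6534) ≈ 81.6°.

81.6°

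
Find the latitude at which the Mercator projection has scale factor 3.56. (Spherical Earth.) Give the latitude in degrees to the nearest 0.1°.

Mercator scale is k = sec φ = 1/cos φ.
1/cos φ = 3.56  ⇒  cos φ = 0.2809  ⇒  φ = arccos(0.2809) ≈ 73.7°.

73.7°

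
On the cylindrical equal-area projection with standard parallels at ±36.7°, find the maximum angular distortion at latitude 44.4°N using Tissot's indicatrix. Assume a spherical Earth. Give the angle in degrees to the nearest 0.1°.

13.2°

For cylindrical equal-area with standard parallel φ₀, h = cos φ / cos φ₀ and k = cos φ₀ / cos φ, so h·k = 1.
At 44.4°: h = 0.8911, k = 1.122; principal scales a = 1.122, b = 0.8911.
sin(ω/2) = (a − b)/(a + b) = 0.2311/2.013 = 0.1148, so ω = 2 arcsin(0.1148) ≈ 13.2°.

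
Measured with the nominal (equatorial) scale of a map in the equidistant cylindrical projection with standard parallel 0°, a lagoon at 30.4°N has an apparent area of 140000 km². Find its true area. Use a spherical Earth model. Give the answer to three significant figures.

In the plate carrée (x = Rλ, y = Rφ), meridians are true-scale (h = 1) and parallels are stretched by k = sec φ.
Areal scale = h·k = 1 × sec φ; at 30.4°, h = 1.000, k = 1.159, so h·k = 1.159.
True area = apparent / (areal scale) = 140000 / 1.159 ≈ 121000 km².

121000 km²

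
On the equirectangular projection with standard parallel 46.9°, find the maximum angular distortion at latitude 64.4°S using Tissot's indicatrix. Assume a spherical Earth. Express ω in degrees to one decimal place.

With standard parallel φ₀ = 46.9°, the equirectangular projection gives x = Rλ cos φ₀, y = Rφ, so h = 1 and k = cos 46.9° / cos φ.
At 64.4°: h = 1.000, k = 1.581; principal scales a = 1.581, b = 1.000.
sin(ω/2) = (a − b)/(a + b) = 0.5813/2.581 = 0.2252, so ω = 2 arcsin(0.2252) ≈ 26.0°.

26.0°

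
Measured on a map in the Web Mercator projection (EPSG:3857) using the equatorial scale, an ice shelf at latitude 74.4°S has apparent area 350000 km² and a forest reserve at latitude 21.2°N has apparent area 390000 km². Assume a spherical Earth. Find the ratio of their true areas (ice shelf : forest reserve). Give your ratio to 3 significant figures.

Mercator's areal exaggeration is sec²φ; hence true area = (apparent area) · cos²φ.
True area of ice shelf: 350000 × cos²(74.4°) = 350000 × 0.07232 = 25310 km².
True area of forest reserve: 390000 × cos²(21.2°) = 390000 × 0.8692 = 339000 km².
Ratio = 25310 / 339000 ≈ 0.0747.

0.0747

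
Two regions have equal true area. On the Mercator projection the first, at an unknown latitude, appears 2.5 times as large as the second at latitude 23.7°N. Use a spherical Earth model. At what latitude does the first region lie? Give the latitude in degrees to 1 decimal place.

On Mercator, (apparent₁)/(apparent₂) = sec²φ₁ / sec²φ₂ when true areas are equal.
cos²φ₂ / cos²φ₁ = 2.5  ⇒  cos φ₁ = cos 23.7° / √2.5 = 0.9157/1.581 = 0.5791.
φ₁ = arccos(0.5791) ≈ 54.6°.

54.6°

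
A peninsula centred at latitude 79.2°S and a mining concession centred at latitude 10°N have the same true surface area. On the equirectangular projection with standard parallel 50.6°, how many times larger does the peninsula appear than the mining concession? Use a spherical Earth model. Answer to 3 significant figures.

The equidistant cylindrical projection with φ₀ = 50.6° has h = 1 (meridians true) and k = cos φ₀ / cos φ along parallels.
Areal scale at 79.2°: h·k = 1.000 × 3.387 = 3.387.
Areal scale at 10°: h·k = 1.000 × 0.6445 = 0.6445.
Ratio = 3.387/0.6445 ≈ 5.26.

5.26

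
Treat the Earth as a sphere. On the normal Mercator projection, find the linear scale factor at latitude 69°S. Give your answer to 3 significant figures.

2.79

The Mercator projection is conformal; its linear scale factor is the same in every direction and equals sec φ = 1/cos φ.
k = 1/cos 69° = 1/0.3584 = 2.790.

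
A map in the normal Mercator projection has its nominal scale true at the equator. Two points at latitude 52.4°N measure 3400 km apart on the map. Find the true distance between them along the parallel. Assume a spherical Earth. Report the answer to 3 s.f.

2070 km

For Mercator, h = k = sec φ (a conformal cylindrical projection has a single point scale, 1/cos φ).
Along the parallel at 52.4°, map distances are exaggerated by k = sec 52.4° = 1.639.
True distance = 3400 / 1.639 = 3400 × cos 52.4° ≈ 2070 km.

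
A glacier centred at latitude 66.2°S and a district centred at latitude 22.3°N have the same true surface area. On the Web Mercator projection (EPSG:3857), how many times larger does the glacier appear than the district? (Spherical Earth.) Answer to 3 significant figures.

On Mercator, area is exaggerated by sec²φ = 1/cos²φ.
At 66.2°: sec²(66.2°) = 1/0.4035² = 6.141.
At 22.3°: sec²(22.3°) = 1/0.9252² = 1.168.
Ratio = 6.141/1.168 = cos²(22.3°)/cos²(66.2°) ≈ 5.26.

5.26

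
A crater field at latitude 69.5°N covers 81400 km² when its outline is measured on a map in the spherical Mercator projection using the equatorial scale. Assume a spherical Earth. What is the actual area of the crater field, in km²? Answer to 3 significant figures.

9980 km²

The Mercator projection is conformal; its linear scale factor is the same in every direction and equals sec φ = 1/cos φ.
Areal scale = k² = sec²φ = 1/cos²(69.5°) = 1/0.3502² = 8.154.
True area = apparent / (areal scale) = 81400 / 8.154 ≈ 9980 km².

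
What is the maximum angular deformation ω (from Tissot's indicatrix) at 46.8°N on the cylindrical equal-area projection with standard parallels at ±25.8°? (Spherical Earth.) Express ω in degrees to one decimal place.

For cylindrical equal-area with standard parallel φ₀, h = cos φ / cos φ₀ and k = cos φ₀ / cos φ, so h·k = 1.
At 46.8°: h = 0.7603, k = 1.315; principal scales a = 1.315, b = 0.7603.
sin(ω/2) = (a − b)/(a + b) = 0.5549/2.076 = 0.2673, so ω = 2 arcsin(0.2673) ≈ 31.0°.

31.0°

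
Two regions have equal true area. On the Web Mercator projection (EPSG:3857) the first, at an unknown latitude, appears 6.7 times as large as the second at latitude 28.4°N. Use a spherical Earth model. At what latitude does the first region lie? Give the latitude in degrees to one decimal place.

70.1°

On Mercator, (apparent₁)/(apparent₂) = sec²φ₁ / sec²φ₂ when true areas are equal.
cos²φ₂ / cos²φ₁ = 6.7  ⇒  cos φ₁ = cos 28.4° / √6.7 = 0.8796/2.588 = 0.3398.
φ₁ = arccos(0.3398) ≈ 70.1°.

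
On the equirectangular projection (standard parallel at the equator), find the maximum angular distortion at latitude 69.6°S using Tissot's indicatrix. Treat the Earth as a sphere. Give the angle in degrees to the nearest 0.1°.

57.8°

For the equirectangular projection with φ₀ = 0 (plate carrée), h = 1 along meridians and k = sec φ along parallels.
At 69.6°: h = 1.000, k = 2.869; principal scales a = 2.869, b = 1.000.
sin(ω/2) = (a − b)/(a + b) = 1.869/3.869 = 0.4831, so ω = 2 arcsin(0.4831) ≈ 57.8°.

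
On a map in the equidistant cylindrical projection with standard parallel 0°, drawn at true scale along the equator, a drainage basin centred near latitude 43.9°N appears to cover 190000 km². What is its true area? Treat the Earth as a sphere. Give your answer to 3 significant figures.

For the equirectangular projection with φ₀ = 0 (plate carrée), h = 1 along meridians and k = sec φ along parallels.
Areal scale = h·k = 1 × sec φ; at 43.9°, h = 1.000, k = 1.388, so h·k = 1.388.
True area = apparent / (areal scale) = 190000 / 1.388 ≈ 137000 km².

137000 km²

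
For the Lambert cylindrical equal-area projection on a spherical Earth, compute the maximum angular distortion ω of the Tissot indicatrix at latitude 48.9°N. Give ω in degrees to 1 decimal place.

46.7°

The Lambert cylindrical equal-area projection is the cylindrical equal-area projection with its standard parallel at the equator (φ₀ = 0). A cylindrical equal-area projection with standard parallel φ₀ has meridian scale h = cos φ / cos φ₀ and parallel scale k = cos φ₀ / cos φ (so areas are preserved, h·k = 1).
At 48.9°: h = 0.6574, k = 1.521; principal scales a = 1.521, b = 0.6574.
sin(ω/2) = (a − b)/(a + b) = 0.8638/2.179 = 0.3965, so ω = 2 arcsin(0.3965) ≈ 46.7°.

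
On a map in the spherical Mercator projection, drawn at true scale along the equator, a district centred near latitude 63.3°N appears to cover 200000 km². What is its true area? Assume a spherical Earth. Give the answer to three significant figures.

40400 km²

Mercator is conformal, so the point scale is isotropic: h = k = sec φ = 1/cos φ.
Areal scale = k² = sec²φ = 1/cos²(63.3°) = 1/0.4493² = 4.953.
True area = apparent / (areal scale) = 200000 / 4.953 ≈ 40400 km².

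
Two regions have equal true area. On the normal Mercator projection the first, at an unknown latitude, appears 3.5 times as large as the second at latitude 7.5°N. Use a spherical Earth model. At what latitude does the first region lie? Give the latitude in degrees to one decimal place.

Mercator areal scale is sec²φ, so apparent-area ratio = sec²φ₁ / sec²φ₂ = cos²φ₂ / cos²φ₁.
cos²φ₂ / cos²φ₁ = 3.5  ⇒  cos φ₁ = cos 7.5° / √3.5 = 0.9914/1.871 = 0.5299.
φ₁ = arccos(0.5299) ≈ 58.0°.

58.0°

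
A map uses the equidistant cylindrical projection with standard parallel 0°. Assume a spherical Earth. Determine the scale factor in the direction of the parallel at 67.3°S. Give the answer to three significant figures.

For the equirectangular projection with φ₀ = 0 (plate carrée), h = 1 along meridians and k = sec φ along parallels.
k = 1/cos 67.3° = 1/0.3859 = 2.591.

2.59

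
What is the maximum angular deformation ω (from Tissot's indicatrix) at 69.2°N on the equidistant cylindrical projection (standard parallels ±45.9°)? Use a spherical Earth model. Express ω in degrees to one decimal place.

With standard parallel φ₀ = 45.9°, the equirectangular projection gives x = Rλ cos φ₀, y = Rφ, so h = 1 and k = cos 45.9° / cos φ.
At 69.2°: h = 1.000, k = 1.960; principal scales a = 1.960, b = 1.000.
sin(ω/2) = (a − b)/(a + b) = 0.9597/2.960 = 0.3243, so ω = 2 arcsin(0.3243) ≈ 37.8°.

37.8°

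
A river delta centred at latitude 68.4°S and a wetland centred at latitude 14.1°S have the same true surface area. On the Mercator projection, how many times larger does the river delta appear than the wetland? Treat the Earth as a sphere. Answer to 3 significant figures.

Mercator is conformal with k = sec φ, so areal scale = k² = sec²φ.
At 68.4°: sec²(68.4°) = 1/0.3681² = 7.379.
At 14.1°: sec²(14.1°) = 1/0.9699² = 1.063.
Ratio = 7.379/1.063 = cos²(14.1°)/cos²(68.4°) ≈ 6.94.

6.94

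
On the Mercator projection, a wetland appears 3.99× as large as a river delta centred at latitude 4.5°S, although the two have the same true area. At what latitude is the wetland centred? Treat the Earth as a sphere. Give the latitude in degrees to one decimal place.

60.1°

Mercator areal scale is sec²φ, so apparent-area ratio = sec²φ₁ / sec²φ₂ = cos²φ₂ / cos²φ₁.
cos²φ₂ / cos²φ₁ = 3.99  ⇒  cos φ₁ = cos 4.5° / √3.99 = 0.9969/1.997 = 0.4991.
φ₁ = arccos(0.4991) ≈ 60.1°.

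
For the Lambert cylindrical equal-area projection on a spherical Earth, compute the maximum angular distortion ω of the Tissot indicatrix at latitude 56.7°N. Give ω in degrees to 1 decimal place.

The Lambert cylindrical equal-area projection is the cylindrical equal-area projection with its standard parallel at the equator (φ₀ = 0). Cylindrical equal-area (φ₀ = 0°): h = cos φ / cos 0° along meridians, k = cos 0° / cos φ along parallels; h·k = 1.
At 56.7°: h = 0.5490, k = 1.821; principal scales a = 1.821, b = 0.5490.
sin(ω/2) = (a − b)/(a + b) = 1.272/2.370 = 0.5368, so ω = 2 arcsin(0.5368) ≈ 64.9°.

64.9°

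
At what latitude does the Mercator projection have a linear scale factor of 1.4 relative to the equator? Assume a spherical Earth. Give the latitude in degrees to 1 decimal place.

Mercator scale is k = sec φ = 1/cos φ.
1/cos φ = 1.4  ⇒  cos φ = 0.7143  ⇒  φ = arccos(0.7143) ≈ 44.4°.

44.4°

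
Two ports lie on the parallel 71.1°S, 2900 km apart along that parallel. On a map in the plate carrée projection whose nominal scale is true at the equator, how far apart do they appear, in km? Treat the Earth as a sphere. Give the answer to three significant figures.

Plate carrée maps x = Rλ, y = Rφ. The meridian scale is h = 1 and the parallel scale is k = 1/cos φ = sec φ.
Along the parallel, k = sec 71.1° = 1/0.3239 = 3.087.
Map distance = 2900 × 3.087 ≈ 8950 km.

8950 km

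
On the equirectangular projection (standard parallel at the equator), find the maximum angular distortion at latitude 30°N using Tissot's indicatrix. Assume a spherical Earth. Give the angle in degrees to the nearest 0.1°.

In the plate carrée (x = Rλ, y = Rφ), meridians are true-scale (h = 1) and parallels are stretched by k = sec φ.
At 30°: h = 1.000, k = 1.155; principal scales a = 1.155, b = 1.000.
sin(ω/2) = (a − b)/(a + b) = 0.1547/2.155 = 0.07180, so ω = 2 arcsin(0.07180) ≈ 8.2°.

8.2°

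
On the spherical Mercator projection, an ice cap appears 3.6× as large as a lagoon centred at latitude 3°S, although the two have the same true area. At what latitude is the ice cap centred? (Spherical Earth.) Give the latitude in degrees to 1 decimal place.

58.2°

For equal true areas on Mercator, apparent areas scale as sec²φ, so the ratio is cos²φ₂ / cos²φ₁.
cos²φ₂ / cos²φ₁ = 3.6  ⇒  cos φ₁ = cos 3° / √3.6 = 0.9986/1.897 = 0.5263.
φ₁ = arccos(0.5263) ≈ 58.2°.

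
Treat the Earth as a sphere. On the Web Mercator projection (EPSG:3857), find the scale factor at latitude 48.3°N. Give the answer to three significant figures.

1.50

The Mercator projection is conformal; its linear scale factor is the same in every direction and equals sec φ = 1/cos φ.
k = 1/cos 48.3° = 1/0.6652 = 1.503.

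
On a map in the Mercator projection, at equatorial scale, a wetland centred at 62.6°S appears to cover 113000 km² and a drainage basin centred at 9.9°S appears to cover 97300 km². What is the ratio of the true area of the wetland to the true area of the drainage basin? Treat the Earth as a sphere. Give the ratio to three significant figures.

On Mercator the areal scale is sec²φ, so true area = apparent × cos²φ.
True area of wetland: 113000 × cos²(62.6°) = 113000 × 0.2118 = 23930 km².
True area of drainage basin: 97300 × cos²(9.9°) = 97300 × 0.9704 = 94420 km².
Ratio = 23930 / 94420 ≈ 0.253.

0.253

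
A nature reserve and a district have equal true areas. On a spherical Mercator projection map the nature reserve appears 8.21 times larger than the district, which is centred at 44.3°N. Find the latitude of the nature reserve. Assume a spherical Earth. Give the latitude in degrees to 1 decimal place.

75.5°

For equal true areas on Mercator, apparent areas scale as sec²φ, so the ratio is cos²φ₂ / cos²φ₁.
cos²φ₂ / cos²φ₁ = 8.21  ⇒  cos φ₁ = cos 44.3° / √8.21 = 0.7157/2.865 = 0.2498.
φ₁ = arccos(0.2498) ≈ 75.5°.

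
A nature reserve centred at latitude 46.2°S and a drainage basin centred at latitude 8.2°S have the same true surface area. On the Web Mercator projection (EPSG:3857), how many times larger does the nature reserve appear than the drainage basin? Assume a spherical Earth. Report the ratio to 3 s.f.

2.04

Mercator areal scale is sec²φ.
At 46.2°: sec²(46.2°) = 1/0.6921² = 2.087.
At 8.2°: sec²(8.2°) = 1/0.9898² = 1.021.
Ratio = 2.087/1.021 = cos²(8.2°)/cos²(46.2°) ≈ 2.04.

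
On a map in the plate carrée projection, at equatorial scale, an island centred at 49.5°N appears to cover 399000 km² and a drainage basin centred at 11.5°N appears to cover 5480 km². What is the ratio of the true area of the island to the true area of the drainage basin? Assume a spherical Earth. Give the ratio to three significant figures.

48.3

On the plate carrée, areal scale = h·k = 1 × sec φ, so true area = apparent × cos φ.
True area of island: 399000 × cos(49.5°) = 399000 × 0.6494 = 259100 km².
True area of drainage basin: 5480 × cos(11.5°) = 5480 × 0.9799 = 5370 km².
Ratio = 259100 / 5370 ≈ 48.3.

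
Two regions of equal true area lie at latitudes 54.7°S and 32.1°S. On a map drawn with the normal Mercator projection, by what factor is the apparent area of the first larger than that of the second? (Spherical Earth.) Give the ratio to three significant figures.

Mercator areal scale is sec²φ.
At 54.7°: sec²(54.7°) = 1/0.5779² = 2.995.
At 32.1°: sec²(32.1°) = 1/0.8471² = 1.394.
Ratio = 2.995/1.394 = cos²(32.1°)/cos²(54.7°) ≈ 2.15.

2.15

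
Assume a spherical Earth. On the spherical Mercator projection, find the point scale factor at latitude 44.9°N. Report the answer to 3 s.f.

The Mercator projection is conformal; its linear scale factor is the same in every direction and equals sec φ = 1/cos φ.
k = 1/cos 44.9° = 1/0.7083 = 1.412.

1.41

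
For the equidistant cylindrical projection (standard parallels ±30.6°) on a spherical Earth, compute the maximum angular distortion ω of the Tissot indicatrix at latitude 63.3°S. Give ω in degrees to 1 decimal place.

36.6°

The equidistant cylindrical projection with φ₀ = 30.6° has h = 1 (meridians true) and k = cos φ₀ / cos φ along parallels.
At 63.3°: h = 1.000, k = 1.916; principal scales a = 1.916, b = 1.000.
sin(ω/2) = (a − b)/(a + b) = 0.9157/2.916 = 0.3140, so ω = 2 arcsin(0.3140) ≈ 36.6°.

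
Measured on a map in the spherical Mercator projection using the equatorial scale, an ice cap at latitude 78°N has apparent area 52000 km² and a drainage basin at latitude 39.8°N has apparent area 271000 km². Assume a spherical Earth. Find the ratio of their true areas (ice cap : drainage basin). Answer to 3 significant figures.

Since Mercator area scale is 1/cos²φ, the true area equals the apparent area multiplied by cos²φ.
True area of ice cap: 52000 × cos²(78°) = 52000 × 0.04323 = 2248 km².
True area of drainage basin: 271000 × cos²(39.8°) = 271000 × 0.5903 = 160000 km².
Ratio = 2248 / 160000 ≈ 0.0141.

0.0141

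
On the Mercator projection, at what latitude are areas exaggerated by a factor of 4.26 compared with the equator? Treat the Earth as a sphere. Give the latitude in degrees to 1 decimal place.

61.0°

Mercator areal scale is sec²φ.
sec²φ = 4.26  ⇒  cos²φ = 0.2347  ⇒  cos φ = 0.4845.
φ = arccos(0.4845) ≈ 61.0°.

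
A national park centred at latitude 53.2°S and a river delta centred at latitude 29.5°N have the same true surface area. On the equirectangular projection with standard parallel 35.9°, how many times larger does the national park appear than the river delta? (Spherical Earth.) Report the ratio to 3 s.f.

1.45

In the equirectangular projection with standard parallel φ₀ = 35.9° (x = Rλ cos φ₀, y = Rφ), meridians are true-scale (h = 1) and the parallel scale is k = cos φ₀ / cos φ.
Areal scale at 53.2°: h·k = 1.000 × 1.352 = 1.352.
Areal scale at 29.5°: h·k = 1.000 × 0.9307 = 0.9307.
Ratio = 1.352/0.9307 ≈ 1.45.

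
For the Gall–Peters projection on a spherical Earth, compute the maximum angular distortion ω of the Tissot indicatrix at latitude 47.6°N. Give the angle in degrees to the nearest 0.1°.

5.4°

The Gall–Peters projection is cylindrical equal-area with φ₀ = 45°. A cylindrical equal-area projection with standard parallel φ₀ has meridian scale h = cos φ / cos φ₀ and parallel scale k = cos φ₀ / cos φ (so areas are preserved, h·k = 1).
At 47.6°: h = 0.9536, k = 1.049; principal scales a = 1.049, b = 0.9536.
sin(ω/2) = (a − b)/(a + b) = 0.09504/2.002 = 0.04747, so ω = 2 arcsin(0.04747) ≈ 5.4°.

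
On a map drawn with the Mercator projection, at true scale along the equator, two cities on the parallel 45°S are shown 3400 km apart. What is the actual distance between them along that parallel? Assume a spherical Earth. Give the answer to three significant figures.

Mercator is conformal, so the point scale is isotropic: h = k = sec φ = 1/cos φ.
Along the parallel at 45°, map distances are exaggerated by k = sec 45° = 1.414.
True distance = 3400 / 1.414 = 3400 × cos 45° ≈ 2400 km.

2400 km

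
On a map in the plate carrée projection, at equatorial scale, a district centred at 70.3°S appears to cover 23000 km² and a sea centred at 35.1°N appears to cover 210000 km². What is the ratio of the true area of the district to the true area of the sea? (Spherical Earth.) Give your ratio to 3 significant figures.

On the plate carrée, areal scale = h·k = 1 × sec φ, so true area = apparent × cos φ.
True area of district: 23000 × cos(70.3°) = 23000 × 0.3371 = 7753 km².
True area of sea: 210000 × cos(35.1°) = 210000 × 0.8181 = 171800 km².
Ratio = 7753 / 171800 ≈ 0.0451.

0.0451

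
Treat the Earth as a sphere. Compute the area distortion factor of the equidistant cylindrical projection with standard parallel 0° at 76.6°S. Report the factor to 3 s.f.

In the plate carrée (x = Rλ, y = Rφ), meridians are true-scale (h = 1) and parallels are stretched by k = sec φ.
Areal scale = h·k = 1 × sec φ; at 76.6°, h = 1.000, k = 4.315, so h·k = 4.315.

4.32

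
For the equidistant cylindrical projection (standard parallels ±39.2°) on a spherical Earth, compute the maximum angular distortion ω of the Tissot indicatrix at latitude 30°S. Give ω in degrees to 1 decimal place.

With standard parallel φ₀ = 39.2°, the equirectangular projection gives x = Rλ cos φ₀, y = Rφ, so h = 1 and k = cos 39.2° / cos φ.
At 30°: h = 1.000, k = 0.8948; principal scales a = 1.000, b = 0.8948.
sin(ω/2) = (a − b)/(a + b) = 0.1052/1.895 = 0.05550, so ω = 2 arcsin(0.05550) ≈ 6.4°.

6.4°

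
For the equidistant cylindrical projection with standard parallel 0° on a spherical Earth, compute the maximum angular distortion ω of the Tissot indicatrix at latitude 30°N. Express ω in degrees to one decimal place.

8.2°

Plate carrée maps x = Rλ, y = Rφ. The meridian scale is h = 1 and the parallel scale is k = 1/cos φ = sec φ.
At 30°: h = 1.000, k = 1.155; principal scales a = 1.155, b = 1.000.
sin(ω/2) = (a − b)/(a + b) = 0.1547/2.155 = 0.07180, so ω = 2 arcsin(0.07180) ≈ 8.2°.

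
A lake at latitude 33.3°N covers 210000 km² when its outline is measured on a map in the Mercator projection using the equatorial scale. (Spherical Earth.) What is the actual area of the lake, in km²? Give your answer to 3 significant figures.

147000 km²

Mercator is conformal, so the point scale is isotropic: h = k = sec φ = 1/cos φ.
Areal scale = k² = sec²φ = 1/cos²(33.3°) = 1/0.8358² = 1.431.
True area = apparent / (areal scale) = 210000 / 1.431 ≈ 147000 km².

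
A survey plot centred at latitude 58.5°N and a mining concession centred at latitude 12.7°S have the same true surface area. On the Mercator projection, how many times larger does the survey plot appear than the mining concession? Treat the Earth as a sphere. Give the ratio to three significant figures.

3.49

On Mercator, area is exaggerated by sec²φ = 1/cos²φ.
At 58.5°: sec²(58.5°) = 1/0.5225² = 3.663.
At 12.7°: sec²(12.7°) = 1/0.9755² = 1.051.
Ratio = 3.663/1.051 = cos²(12.7°)/cos²(58.5°) ≈ 3.49.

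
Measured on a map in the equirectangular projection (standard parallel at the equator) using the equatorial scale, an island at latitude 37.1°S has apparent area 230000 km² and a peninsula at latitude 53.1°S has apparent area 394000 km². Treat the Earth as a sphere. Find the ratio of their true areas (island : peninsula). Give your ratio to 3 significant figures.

On the plate carrée, areal scale = h·k = 1 × sec φ, so true area = apparent × cos φ.
True area of island: 230000 × cos(37.1°) = 230000 × 0.7976 = 183400 km².
True area of peninsula: 394000 × cos(53.1°) = 394000 × 0.6004 = 236600 km².
Ratio = 183400 / 236600 ≈ 0.775.

0.775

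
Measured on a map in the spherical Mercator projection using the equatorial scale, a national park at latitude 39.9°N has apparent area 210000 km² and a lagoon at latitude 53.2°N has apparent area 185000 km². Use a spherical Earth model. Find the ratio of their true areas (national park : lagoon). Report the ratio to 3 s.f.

On Mercator the areal scale is sec²φ, so true area = apparent × cos²φ.
True area of national park: 210000 × cos²(39.9°) = 210000 × 0.5885 = 123600 km².
True area of lagoon: 185000 × cos²(53.2°) = 185000 × 0.3588 = 66380 km².
Ratio = 123600 / 66380 ≈ 1.86.

1.86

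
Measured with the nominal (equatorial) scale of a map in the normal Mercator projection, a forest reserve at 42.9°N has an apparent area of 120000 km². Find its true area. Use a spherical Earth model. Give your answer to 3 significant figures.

Mercator is conformal, so the point scale is isotropic: h = k = sec φ = 1/cos φ.
Areal scale = k² = sec²φ = 1/cos²(42.9°) = 1/0.7325² = 1.864.
True area = apparent / (areal scale) = 120000 / 1.864 ≈ 64400 km².

64400 km²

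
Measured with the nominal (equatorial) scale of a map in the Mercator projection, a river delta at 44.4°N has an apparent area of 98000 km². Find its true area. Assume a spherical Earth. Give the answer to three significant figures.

50000 km²

For Mercator, h = k = sec φ (a conformal cylindrical projection has a single point scale, 1/cos φ).
Areal scale = k² = sec²φ = 1/cos²(44.4°) = 1/0.7145² = 1.959.
True area = apparent / (areal scale) = 98000 / 1.959 ≈ 50000 km².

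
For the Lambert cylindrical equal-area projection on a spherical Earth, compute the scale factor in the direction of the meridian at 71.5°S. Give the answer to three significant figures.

0.317

The Lambert cylindrical equal-area projection is the cylindrical equal-area projection with its standard parallel at the equator (φ₀ = 0). For cylindrical equal-area with standard parallel φ₀, h = cos φ / cos φ₀ and k = cos φ₀ / cos φ, so h·k = 1.
h = cos 71.5° / cos 0° = 0.3173/1.000 = 0.3173.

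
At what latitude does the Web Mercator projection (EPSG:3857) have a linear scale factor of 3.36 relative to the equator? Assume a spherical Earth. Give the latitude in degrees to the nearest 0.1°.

72.7°

Mercator scale is k = sec φ = 1/cos φ.
1/cos φ = 3.36  ⇒  cos φ = 0.2976  ⇒  φ = arccos(0.2976) ≈ 72.7°.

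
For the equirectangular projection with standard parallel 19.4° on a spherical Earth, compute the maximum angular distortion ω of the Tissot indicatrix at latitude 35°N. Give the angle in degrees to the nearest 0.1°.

8.1°

With standard parallel φ₀ = 19.4°, the equirectangular projection gives x = Rλ cos φ₀, y = Rφ, so h = 1 and k = cos 19.4° / cos φ.
At 35°: h = 1.000, k = 1.151; principal scales a = 1.151, b = 1.000.
sin(ω/2) = (a − b)/(a + b) = 0.1515/2.151 = 0.07040, so ω = 2 arcsin(0.07040) ≈ 8.1°.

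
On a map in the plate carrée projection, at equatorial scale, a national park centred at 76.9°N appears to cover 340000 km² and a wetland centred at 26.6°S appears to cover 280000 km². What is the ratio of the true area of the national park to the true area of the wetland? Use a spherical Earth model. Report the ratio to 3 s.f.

0.308

Plate carrée has h = 1 and k = sec φ, giving areal scale sec φ; true area = (apparent area) · cos φ.
True area of national park: 340000 × cos(76.9°) = 340000 × 0.2267 = 77060 km².
True area of wetland: 280000 × cos(26.6°) = 280000 × 0.8942 = 250400 km².
Ratio = 77060 / 250400 ≈ 0.308.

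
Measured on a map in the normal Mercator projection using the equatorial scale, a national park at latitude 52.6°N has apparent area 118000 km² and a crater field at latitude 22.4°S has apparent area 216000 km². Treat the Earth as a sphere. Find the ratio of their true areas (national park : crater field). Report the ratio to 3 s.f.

0.236

On Mercator the areal scale is sec²φ, so true area = apparent × cos²φ.
True area of national park: 118000 × cos²(52.6°) = 118000 × 0.3689 = 43530 km².
True area of crater field: 216000 × cos²(22.4°) = 216000 × 0.8548 = 184600 km².
Ratio = 43530 / 184600 ≈ 0.236.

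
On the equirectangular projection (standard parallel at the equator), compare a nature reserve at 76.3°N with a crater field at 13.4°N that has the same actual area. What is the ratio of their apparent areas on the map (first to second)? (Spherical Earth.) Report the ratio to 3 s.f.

For the equirectangular projection with φ₀ = 0 (plate carrée), h = 1 along meridians and k = sec φ along parallels.
Areal scale at 76.3°: h·k = 1.000 × 4.222 = 4.222.
Areal scale at 13.4°: h·k = 1.000 × 1.028 = 1.028.
Ratio = 4.222/1.028 ≈ 4.11.

4.11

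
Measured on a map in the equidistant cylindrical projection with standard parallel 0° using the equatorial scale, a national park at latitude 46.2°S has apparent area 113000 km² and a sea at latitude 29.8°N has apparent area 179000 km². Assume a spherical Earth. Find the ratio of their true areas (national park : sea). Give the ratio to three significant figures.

Plate carrée has h = 1 and k = sec φ, giving areal scale sec φ; true area = (apparent area) · cos φ.
True area of national park: 113000 × cos(46.2°) = 113000 × 0.6921 = 78210 km².
True area of sea: 179000 × cos(29.8°) = 179000 × 0.8678 = 155300 km².
Ratio = 78210 / 155300 ≈ 0.504.

0.504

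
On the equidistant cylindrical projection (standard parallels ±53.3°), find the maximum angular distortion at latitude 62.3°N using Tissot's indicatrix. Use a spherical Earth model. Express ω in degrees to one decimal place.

With standard parallel φ₀ = 53.3°, the equirectangular projection gives x = Rλ cos φ₀, y = Rφ, so h = 1 and k = cos 53.3° / cos φ.
At 62.3°: h = 1.000, k = 1.286; principal scales a = 1.286, b = 1.000.
sin(ω/2) = (a − b)/(a + b) = 0.2857/2.286 = 0.1250, so ω = 2 arcsin(0.1250) ≈ 14.4°.

14.4°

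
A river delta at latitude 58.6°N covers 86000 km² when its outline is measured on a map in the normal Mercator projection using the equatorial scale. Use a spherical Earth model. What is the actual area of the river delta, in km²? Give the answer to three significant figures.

23300 km²

The Mercator projection is conformal; its linear scale factor is the same in every direction and equals sec φ = 1/cos φ.
Areal scale = k² = sec²φ = 1/cos²(58.6°) = 1/0.5210² = 3.684.
True area = apparent / (areal scale) = 86000 / 3.684 ≈ 23300 km².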